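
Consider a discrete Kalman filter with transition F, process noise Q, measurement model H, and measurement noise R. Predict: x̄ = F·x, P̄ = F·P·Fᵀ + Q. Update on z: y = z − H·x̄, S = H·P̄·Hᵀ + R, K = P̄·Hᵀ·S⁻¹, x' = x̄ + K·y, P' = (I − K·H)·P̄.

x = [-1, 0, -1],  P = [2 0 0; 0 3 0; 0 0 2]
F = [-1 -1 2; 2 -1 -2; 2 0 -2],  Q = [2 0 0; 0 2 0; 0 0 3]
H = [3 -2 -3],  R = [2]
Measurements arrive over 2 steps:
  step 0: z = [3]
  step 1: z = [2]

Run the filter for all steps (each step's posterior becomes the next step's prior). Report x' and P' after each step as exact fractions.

step 0: x' = [-157/454, -351/454, -375/454], P' = [3819/908 3411/908 1479/908; 3411/908 5379/908 -97/908; 1479/908 -97/908 1627/908]
step 1: x' = [84677/74221, 97638/74221, -29143/74221], P' = [163592/74221 73127/74221 106514/74221; 73127/74221 1351415/593768 -149647/296884; 106514/74221 -149647/296884 276371/148442]

step 0: x̄ = F·x = [-1, 0, 0]
step 0: P̄ = F·P·Fᵀ + Q = [15 -9 -12; -9 21 16; -12 16 19]
step 0: y = z − H·x̄ = [6]
step 0: S = H·P̄·Hᵀ + R = [908]
step 0: K = P̄·Hᵀ·S⁻¹ = [99/908; -117/908; -125/908]
step 0: x' = x̄ + K·y = [-157/454, -351/454, -375/454]
step 0: P' = (I − K·H)·P̄ = [3819/908 3411/908 1479/908; 3411/908 5379/908 -97/908; 1479/908 -97/908 1627/908]
step 1: x̄ = F·x = [-121/227, 787/454, 218/227]
step 1: P̄ = F·P·Fᵀ + Q = [4704/227 -826/227 -3072/227; -826/227 3115/908 734/227; -3072/227 734/227 3169/227]
step 1: y = z − H·x̄ = [2258/227]
step 1: S = H·P̄·Hᵀ + R = [148442/227]
step 1: K = P̄·Hᵀ·S⁻¹ = [12490/74221; -12475/296884; -20191/148442]
step 1: x' = x̄ + K·y = [84677/74221, 97638/74221, -29143/74221]
step 1: P' = (I − K·H)·P̄ = [163592/74221 73127/74221 106514/74221; 73127/74221 1351415/593768 -149647/296884; 106514/74221 -149647/296884 276371/148442]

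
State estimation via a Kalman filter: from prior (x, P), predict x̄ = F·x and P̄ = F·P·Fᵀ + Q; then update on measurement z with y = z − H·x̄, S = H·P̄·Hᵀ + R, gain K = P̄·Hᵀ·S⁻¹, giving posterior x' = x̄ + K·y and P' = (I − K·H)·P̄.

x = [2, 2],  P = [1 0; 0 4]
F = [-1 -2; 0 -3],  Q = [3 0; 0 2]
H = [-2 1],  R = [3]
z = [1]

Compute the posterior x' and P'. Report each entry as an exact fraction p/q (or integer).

x̄ = F·x = [-6, -6]
P̄ = F·P·Fᵀ + Q = [20 24; 24 38]
y = z − H·x̄ = [-5]
S = H·P̄·Hᵀ + R = [25]
K = P̄·Hᵀ·S⁻¹ = [-16/25; -2/5]
x' = x̄ + K·y = [-14/5, -4]
P' = (I − K·H)·P̄ = [244/25 88/5; 88/5 34]

x' = [-14/5, -4]
P' = [244/25 88/5; 88/5 34]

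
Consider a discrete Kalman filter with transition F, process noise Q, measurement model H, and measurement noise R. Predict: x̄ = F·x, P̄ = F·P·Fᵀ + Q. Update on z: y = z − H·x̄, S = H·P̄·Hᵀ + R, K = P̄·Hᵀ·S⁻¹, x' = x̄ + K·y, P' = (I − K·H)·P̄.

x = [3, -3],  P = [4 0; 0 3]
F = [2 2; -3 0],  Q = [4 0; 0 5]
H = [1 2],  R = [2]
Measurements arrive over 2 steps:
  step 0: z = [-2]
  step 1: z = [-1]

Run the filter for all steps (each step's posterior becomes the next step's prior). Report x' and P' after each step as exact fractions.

step 0: x' = [-128/51, 5/51], P' = [1504/51 -760/51; -760/51 409/51]
step 1: x' = [-18110/6531, 5885/6531], P' = [60272/6531 -31328/6531; -31328/6531 19517/6531]

step 0: x̄ = F·x = [0, -9]
step 0: P̄ = F·P·Fᵀ + Q = [32 -24; -24 41]
step 0: y = z − H·x̄ = [16]
step 0: S = H·P̄·Hᵀ + R = [102]
step 0: K = P̄·Hᵀ·S⁻¹ = [-8/51; 29/51]
step 0: x' = x̄ + K·y = [-128/51, 5/51]
step 0: P' = (I − K·H)·P̄ = [1504/51 -760/51; -760/51 409/51]
step 1: x̄ = F·x = [-82/17, 128/17]
step 1: P̄ = F·P·Fᵀ + Q = [592/17 -1488/17; -1488/17 4597/17]
step 1: y = z − H·x̄ = [-191/17]
step 1: S = H·P̄·Hᵀ + R = [13062/17]
step 1: K = P̄·Hᵀ·S⁻¹ = [-1192/6531; 3853/6531]
step 1: x' = x̄ + K·y = [-18110/6531, 5885/6531]
step 1: P' = (I − K·H)·P̄ = [60272/6531 -31328/6531; -31328/6531 19517/6531]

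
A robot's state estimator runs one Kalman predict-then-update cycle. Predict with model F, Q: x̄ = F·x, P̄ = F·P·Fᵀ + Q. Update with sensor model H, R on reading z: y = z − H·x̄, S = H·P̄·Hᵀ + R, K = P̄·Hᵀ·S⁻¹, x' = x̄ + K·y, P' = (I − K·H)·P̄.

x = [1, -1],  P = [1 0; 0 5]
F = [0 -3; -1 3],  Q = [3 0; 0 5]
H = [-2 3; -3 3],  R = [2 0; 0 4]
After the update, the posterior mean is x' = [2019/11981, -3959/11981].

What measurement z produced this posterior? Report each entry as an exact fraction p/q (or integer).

z = [-1, -2]

x̄ = F·x = [3, -4]
P̄ = F·P·Fᵀ + Q = [48 -45; -45 51]
S = H·P̄·Hᵀ + R = [1193 1422; 1422 1705]
K = P̄·Hᵀ·S⁻¹ = [2883/11981 -4365/11981; 4779/11981 -1962/11981]
x' − x̄ = [-33924/11981, 43965/11981] = K·y
y = (KᵀK)⁻¹·Kᵀ·(x' − x̄) = [17, 19]
z = y + H·x̄ = [17, 19] + [-18, -21] = [-1, -2]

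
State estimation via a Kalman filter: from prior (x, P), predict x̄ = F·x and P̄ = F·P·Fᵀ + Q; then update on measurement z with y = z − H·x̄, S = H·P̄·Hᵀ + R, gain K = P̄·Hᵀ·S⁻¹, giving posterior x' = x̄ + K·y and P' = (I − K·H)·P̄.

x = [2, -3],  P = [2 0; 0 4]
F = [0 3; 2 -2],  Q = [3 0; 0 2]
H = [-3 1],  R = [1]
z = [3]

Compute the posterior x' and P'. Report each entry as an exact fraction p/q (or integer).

x' = [16/87, 944/261]
P' = [53/58 215/87; 215/87 1984/261]

x̄ = F·x = [-9, 10]
P̄ = F·P·Fᵀ + Q = [39 -24; -24 26]
y = z − H·x̄ = [-34]
S = H·P̄·Hᵀ + R = [522]
K = P̄·Hᵀ·S⁻¹ = [-47/174; 49/261]
x' = x̄ + K·y = [16/87, 944/261]
P' = (I − K·H)·P̄ = [53/58 215/87; 215/87 1984/261]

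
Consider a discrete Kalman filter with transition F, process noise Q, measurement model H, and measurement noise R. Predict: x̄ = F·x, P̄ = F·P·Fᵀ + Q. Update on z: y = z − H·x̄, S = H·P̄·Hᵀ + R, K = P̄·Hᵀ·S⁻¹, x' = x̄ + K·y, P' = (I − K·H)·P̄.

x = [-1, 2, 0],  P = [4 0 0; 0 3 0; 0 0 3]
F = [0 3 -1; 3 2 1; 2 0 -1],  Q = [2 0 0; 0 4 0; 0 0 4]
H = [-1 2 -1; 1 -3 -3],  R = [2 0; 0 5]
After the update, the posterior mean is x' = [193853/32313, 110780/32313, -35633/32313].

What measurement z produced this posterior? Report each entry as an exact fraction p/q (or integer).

z = [2, -1]

x̄ = F·x = [6, 1, -2]
P̄ = F·P·Fᵀ + Q = [32 15 3; 15 55 21; 3 21 23]
S = H·P̄·Hᵀ + R = [139 -275; -275 1009]
K = P̄·Hᵀ·S⁻¹ = [-11095/64626 -4433/64626; 16091/64626 -9257/64626; -19331/64626 -13531/64626]
x' − x̄ = [-25/32313, 78467/32313, 28993/32313] = K·y
y = (KᵀK)⁻¹·Kᵀ·(x' − x̄) = [4, -10]
z = y + H·x̄ = [4, -10] + [-2, 9] = [2, -1]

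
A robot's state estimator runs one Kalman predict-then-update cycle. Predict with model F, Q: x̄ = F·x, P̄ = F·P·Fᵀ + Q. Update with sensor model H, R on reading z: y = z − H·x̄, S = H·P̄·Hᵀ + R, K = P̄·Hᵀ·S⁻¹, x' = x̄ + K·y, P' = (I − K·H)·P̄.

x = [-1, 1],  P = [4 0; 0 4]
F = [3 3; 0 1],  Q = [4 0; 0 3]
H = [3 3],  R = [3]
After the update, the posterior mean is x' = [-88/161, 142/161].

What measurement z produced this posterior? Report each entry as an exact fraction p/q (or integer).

z = [1]

x̄ = F·x = [0, 1]
P̄ = F·P·Fᵀ + Q = [76 12; 12 7]
S = H·P̄·Hᵀ + R = [966]
K = P̄·Hᵀ·S⁻¹ = [44/161; 19/322]
x' − x̄ = [-88/161, -19/161] = K·y
y = (KᵀK)⁻¹·Kᵀ·(x' − x̄) = [-2]
z = y + H·x̄ = [-2] + [3] = [1]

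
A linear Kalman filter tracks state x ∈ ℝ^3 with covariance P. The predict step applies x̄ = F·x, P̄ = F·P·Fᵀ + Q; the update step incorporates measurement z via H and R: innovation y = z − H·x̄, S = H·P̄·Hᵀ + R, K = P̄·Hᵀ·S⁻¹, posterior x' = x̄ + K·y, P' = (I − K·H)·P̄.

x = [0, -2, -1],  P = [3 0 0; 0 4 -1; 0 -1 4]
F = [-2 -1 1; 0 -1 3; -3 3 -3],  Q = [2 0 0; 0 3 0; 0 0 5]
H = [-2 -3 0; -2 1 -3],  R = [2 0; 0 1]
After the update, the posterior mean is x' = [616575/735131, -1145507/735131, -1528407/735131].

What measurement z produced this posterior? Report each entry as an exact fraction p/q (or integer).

z = [3, 3]

x̄ = F·x = [1, -1, -3]
P̄ = F·P·Fᵀ + Q = [24 20 -12; 20 49 -60; -12 -60 122]
S = H·P̄·Hᵀ + R = [779 -583; -583 1380]
K = P̄·Hᵀ·S⁻¹ = [-144376/735131 -56732/735131; -147873/735131 38210/735131; 47154/735131 -194226/735131]
x' − x̄ = [-118556/735131, -410376/735131, 676986/735131] = K·y
y = (KᵀK)⁻¹·Kᵀ·(x' − x̄) = [2, -3]
z = y + H·x̄ = [2, -3] + [1, 6] = [3, 3]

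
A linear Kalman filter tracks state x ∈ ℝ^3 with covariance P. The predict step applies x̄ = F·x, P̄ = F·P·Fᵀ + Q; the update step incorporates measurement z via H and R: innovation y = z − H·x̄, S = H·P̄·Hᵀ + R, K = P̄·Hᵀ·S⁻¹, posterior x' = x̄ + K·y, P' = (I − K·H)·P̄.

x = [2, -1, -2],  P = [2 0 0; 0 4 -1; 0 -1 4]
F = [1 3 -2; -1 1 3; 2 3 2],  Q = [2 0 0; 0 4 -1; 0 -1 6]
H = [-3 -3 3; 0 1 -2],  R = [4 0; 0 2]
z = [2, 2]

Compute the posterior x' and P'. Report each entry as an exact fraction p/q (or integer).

x' = [139281/48727, -441426/48727, -268379/48727]
P' = [533012/48727 -974622/48727 -463230/48727; -974622/48727 1947478/48727 973568/48727; -463230/48727 973568/48727 510770/48727]

x̄ = F·x = [3, -9, -3]
P̄ = F·P·Fᵀ + Q = [68 -21 24; -21 40 20; 24 20 54]
y = z − H·x̄ = [-7, 5]
S = H·P̄·Hᵀ + R = [292 -57; -57 178]
K = P̄·Hᵀ·S⁻¹ = [-16215/48727 -24081/48727; 534/48727 171/48727; 324/48727 -23986/48727]
x' = x̄ + K·y = [139281/48727, -441426/48727, -268379/48727]
P' = (I − K·H)·P̄ = [533012/48727 -974622/48727 -463230/48727; -974622/48727 1947478/48727 973568/48727; -463230/48727 973568/48727 510770/48727]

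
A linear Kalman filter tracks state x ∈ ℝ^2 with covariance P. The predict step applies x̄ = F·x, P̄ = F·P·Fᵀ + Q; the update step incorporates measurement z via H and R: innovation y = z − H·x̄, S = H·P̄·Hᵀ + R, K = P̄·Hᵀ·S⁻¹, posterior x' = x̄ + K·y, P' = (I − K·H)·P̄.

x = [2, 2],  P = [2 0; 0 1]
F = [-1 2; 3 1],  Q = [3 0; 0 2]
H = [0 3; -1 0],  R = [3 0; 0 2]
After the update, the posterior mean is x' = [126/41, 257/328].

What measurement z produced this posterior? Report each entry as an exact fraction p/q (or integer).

x̄ = F·x = [2, 8]
P̄ = F·P·Fᵀ + Q = [9 -4; -4 21]
S = H·P̄·Hᵀ + R = [192 12; 12 11]
K = P̄·Hᵀ·S⁻¹ = [-1/82 -33/41; 215/656 1/164]
x' − x̄ = [44/41, -2367/328] = K·y
y = (KᵀK)⁻¹·Kᵀ·(x' − x̄) = [-22, -1]
z = y + H·x̄ = [-22, -1] + [24, -2] = [2, -3]

z = [2, -3]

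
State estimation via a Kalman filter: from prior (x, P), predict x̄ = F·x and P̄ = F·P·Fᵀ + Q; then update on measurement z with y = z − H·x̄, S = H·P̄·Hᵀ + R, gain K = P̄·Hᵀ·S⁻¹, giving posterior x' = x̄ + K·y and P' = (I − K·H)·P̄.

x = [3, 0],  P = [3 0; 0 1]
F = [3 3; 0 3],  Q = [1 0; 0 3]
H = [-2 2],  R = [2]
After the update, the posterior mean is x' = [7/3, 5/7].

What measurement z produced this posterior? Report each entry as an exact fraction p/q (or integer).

z = [-3]

x̄ = F·x = [9, 0]
P̄ = F·P·Fᵀ + Q = [37 9; 9 12]
S = H·P̄·Hᵀ + R = [126]
K = P̄·Hᵀ·S⁻¹ = [-4/9; 1/21]
x' − x̄ = [-20/3, 5/7] = K·y
y = (KᵀK)⁻¹·Kᵀ·(x' − x̄) = [15]
z = y + H·x̄ = [15] + [-18] = [-3]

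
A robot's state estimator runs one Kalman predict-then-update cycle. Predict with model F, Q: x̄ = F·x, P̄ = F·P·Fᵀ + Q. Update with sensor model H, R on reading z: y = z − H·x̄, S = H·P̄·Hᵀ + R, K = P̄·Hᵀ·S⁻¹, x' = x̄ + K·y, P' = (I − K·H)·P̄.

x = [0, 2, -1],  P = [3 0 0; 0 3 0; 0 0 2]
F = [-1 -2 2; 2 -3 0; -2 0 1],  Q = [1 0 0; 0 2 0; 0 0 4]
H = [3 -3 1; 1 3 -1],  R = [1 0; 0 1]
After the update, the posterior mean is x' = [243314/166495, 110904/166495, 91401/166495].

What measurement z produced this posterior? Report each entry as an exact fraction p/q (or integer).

z = [3, 3]

x̄ = F·x = [-6, -6, -1]
P̄ = F·P·Fᵀ + Q = [24 12 10; 12 41 -12; 10 -12 18]
S = H·P̄·Hᵀ + R = [520 -335; -335 536]
K = P̄·Hᵀ·S⁻¹ = [618/2485 8282/33299; -57/2485 8655/33299; 452/2485 1052/33299]
x' − x̄ = [1242284/166495, 1109874/166495, 257896/166495] = K·y
y = (KᵀK)⁻¹·Kᵀ·(x' − x̄) = [4, 26]
z = y + H·x̄ = [4, 26] + [-1, -23] = [3, 3]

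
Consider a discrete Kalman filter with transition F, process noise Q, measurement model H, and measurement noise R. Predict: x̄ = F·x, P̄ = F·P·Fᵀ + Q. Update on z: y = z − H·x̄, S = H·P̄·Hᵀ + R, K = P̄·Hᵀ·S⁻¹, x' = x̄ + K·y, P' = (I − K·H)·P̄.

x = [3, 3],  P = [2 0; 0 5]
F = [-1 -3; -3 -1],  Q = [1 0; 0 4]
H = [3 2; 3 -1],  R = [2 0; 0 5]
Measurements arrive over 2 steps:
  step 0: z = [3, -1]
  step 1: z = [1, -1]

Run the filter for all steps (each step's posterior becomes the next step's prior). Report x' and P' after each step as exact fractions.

step 0: x̄ = F·x = [-12, -12]
step 0: P̄ = F·P·Fᵀ + Q = [48 21; 21 27]
step 0: y = z − H·x̄ = [63, 23]
step 0: S = H·P̄·Hᵀ + R = [794 441; 441 338]
step 0: K = P̄·Hᵀ·S⁻¹ = [8625/73891 15636/73891; 23670/73891 -23013/73891]
step 0: x' = x̄ + K·y = [16311/73891, 75219/73891]
step 0: P' = (I − K·H)·P̄ = [19290/73891 -20310/73891; -20310/73891 54135/73891]
step 1: x̄ = F·x = [-241968/73891, -124152/73891]
step 1: P̄ = F·P·Fᵀ + Q = [458536/73891 17175/73891; 17175/73891 401449/73891]
step 1: y = z − H·x̄ = [1048099/73891, 527861/73891]
step 1: S = H·P̄·Hᵀ + R = [6086502/73891 3375451/73891; 3375451/73891 4794678/73891]
step 1: K = P̄·Hᵀ·S⁻¹ = [29434851/240748505 47486988/240748505; 71427298/240748505 -67855031/240748505]
step 1: x' = x̄ + K·y = [-31617753/240748505, 123904761/240748505]
step 1: P' = (I − K·H)·P̄ = [59304398/240748505 -59521746/240748505; -59521746/240748505 160709917/240748505]

step 0: x' = [16311/73891, 75219/73891], P' = [19290/73891 -20310/73891; -20310/73891 54135/73891]
step 1: x' = [-31617753/240748505, 123904761/240748505], P' = [59304398/240748505 -59521746/240748505; -59521746/240748505 160709917/240748505]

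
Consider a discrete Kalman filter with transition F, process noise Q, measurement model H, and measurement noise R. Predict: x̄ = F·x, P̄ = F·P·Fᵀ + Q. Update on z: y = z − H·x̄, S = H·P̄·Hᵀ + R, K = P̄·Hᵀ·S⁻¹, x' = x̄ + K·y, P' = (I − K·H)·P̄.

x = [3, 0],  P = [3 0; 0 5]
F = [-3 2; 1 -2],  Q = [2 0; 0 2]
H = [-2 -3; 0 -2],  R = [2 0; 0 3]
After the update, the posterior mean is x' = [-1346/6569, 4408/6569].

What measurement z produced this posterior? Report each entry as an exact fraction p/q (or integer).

x̄ = F·x = [-9, 3]
P̄ = F·P·Fᵀ + Q = [49 -29; -29 25]
S = H·P̄·Hᵀ + R = [75 34; 34 103]
K = P̄·Hᵀ·S⁻¹ = [-3105/6569 4724/6569; -51/6569 -3172/6569]
x' − x̄ = [57775/6569, -15299/6569] = K·y
y = (KᵀK)⁻¹·Kᵀ·(x' − x̄) = [-11, 5]
z = y + H·x̄ = [-11, 5] + [9, -6] = [-2, -1]

z = [-2, -1]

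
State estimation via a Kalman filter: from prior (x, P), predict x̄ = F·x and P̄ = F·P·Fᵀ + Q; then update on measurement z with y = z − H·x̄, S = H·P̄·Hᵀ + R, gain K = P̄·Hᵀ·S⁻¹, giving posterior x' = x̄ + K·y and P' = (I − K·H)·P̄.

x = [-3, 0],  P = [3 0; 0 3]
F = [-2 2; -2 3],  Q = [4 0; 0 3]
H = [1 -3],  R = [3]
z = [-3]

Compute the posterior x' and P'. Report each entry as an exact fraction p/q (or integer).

x̄ = F·x = [6, 6]
P̄ = F·P·Fᵀ + Q = [28 30; 30 42]
y = z − H·x̄ = [9]
S = H·P̄·Hᵀ + R = [229]
K = P̄·Hᵀ·S⁻¹ = [-62/229; -96/229]
x' = x̄ + K·y = [816/229, 510/229]
P' = (I − K·H)·P̄ = [2568/229 918/229; 918/229 402/229]

x' = [816/229, 510/229]
P' = [2568/229 918/229; 918/229 402/229]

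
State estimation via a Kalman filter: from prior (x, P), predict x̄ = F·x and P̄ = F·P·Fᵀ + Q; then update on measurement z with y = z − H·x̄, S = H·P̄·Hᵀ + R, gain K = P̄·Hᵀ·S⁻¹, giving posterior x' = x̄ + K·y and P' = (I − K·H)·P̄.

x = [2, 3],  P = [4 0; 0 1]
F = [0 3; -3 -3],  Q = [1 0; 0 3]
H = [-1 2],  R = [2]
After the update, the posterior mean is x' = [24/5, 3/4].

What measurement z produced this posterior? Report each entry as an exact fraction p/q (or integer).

z = [-3]

x̄ = F·x = [9, -15]
P̄ = F·P·Fᵀ + Q = [10 -9; -9 48]
S = H·P̄·Hᵀ + R = [240]
K = P̄·Hᵀ·S⁻¹ = [-7/60; 7/16]
x' − x̄ = [-21/5, 63/4] = K·y
y = (KᵀK)⁻¹·Kᵀ·(x' − x̄) = [36]
z = y + H·x̄ = [36] + [-39] = [-3]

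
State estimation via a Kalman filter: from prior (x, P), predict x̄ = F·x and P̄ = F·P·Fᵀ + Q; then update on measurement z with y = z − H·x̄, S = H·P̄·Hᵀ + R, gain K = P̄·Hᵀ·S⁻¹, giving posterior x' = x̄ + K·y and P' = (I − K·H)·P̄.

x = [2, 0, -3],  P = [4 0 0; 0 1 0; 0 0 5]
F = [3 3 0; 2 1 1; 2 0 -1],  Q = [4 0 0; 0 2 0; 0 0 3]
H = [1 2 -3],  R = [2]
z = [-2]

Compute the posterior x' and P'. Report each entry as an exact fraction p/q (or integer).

x' = [1511/195, 219/65, 83/15]
P' = [8594/195 1321/65 422/15; 1321/65 972/65 83/5; 422/15 83/5 308/15]

x̄ = F·x = [6, 1, 7]
P̄ = F·P·Fᵀ + Q = [49 27 24; 27 24 11; 24 11 24]
y = z − H·x̄ = [11]
S = H·P̄·Hᵀ + R = [195]
K = P̄·Hᵀ·S⁻¹ = [31/195; 14/65; -2/15]
x' = x̄ + K·y = [1511/195, 219/65, 83/15]
P' = (I − K·H)·P̄ = [8594/195 1321/65 422/15; 1321/65 972/65 83/5; 422/15 83/5 308/15]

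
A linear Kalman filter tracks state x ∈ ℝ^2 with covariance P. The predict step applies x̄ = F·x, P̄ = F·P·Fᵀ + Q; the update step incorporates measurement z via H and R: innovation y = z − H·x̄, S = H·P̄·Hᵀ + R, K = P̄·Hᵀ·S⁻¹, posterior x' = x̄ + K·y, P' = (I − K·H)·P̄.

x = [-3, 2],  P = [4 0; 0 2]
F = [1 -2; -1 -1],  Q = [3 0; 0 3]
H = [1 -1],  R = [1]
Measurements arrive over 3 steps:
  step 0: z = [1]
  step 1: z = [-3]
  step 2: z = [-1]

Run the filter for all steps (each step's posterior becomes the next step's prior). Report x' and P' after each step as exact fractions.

step 0: x' = [-8/5, -56/25], P' = [6 27/5; 27/5 144/25]
step 1: x' = [1116/379, 2202/379], P' = [3951/379 3963/379; 3963/379 4329/379]
step 2: x' = [-28935/3467, -51345/6934], P' = [54018/3467 55077/3467; 55077/3467 118827/6934]

step 0: x̄ = F·x = [-7, 1]
step 0: P̄ = F·P·Fᵀ + Q = [15 0; 0 9]
step 0: y = z − H·x̄ = [9]
step 0: S = H·P̄·Hᵀ + R = [25]
step 0: K = P̄·Hᵀ·S⁻¹ = [3/5; -9/25]
step 0: x' = x̄ + K·y = [-8/5, -56/25]
step 0: P' = (I − K·H)·P̄ = [6 27/5; 27/5 144/25]
step 1: x̄ = F·x = [72/25, 96/25]
step 1: P̄ = F·P·Fᵀ + Q = [261/25 273/25; 273/25 639/25]
step 1: y = z − H·x̄ = [-51/25]
step 1: S = H·P̄·Hᵀ + R = [379/25]
step 1: K = P̄·Hᵀ·S⁻¹ = [-12/379; -366/379]
step 1: x' = x̄ + K·y = [1116/379, 2202/379]
step 1: P' = (I − K·H)·P̄ = [3951/379 3963/379; 3963/379 4329/379]
step 2: x̄ = F·x = [-3288/379, -3318/379]
step 2: P̄ = F·P·Fᵀ + Q = [6552/379 8670/379; 8670/379 17343/379]
step 2: y = z − H·x̄ = [-409/379]
step 2: S = H·P̄·Hᵀ + R = [6934/379]
step 2: K = P̄·Hᵀ·S⁻¹ = [-1059/3467; -8673/6934]
step 2: x' = x̄ + K·y = [-28935/3467, -51345/6934]
step 2: P' = (I − K·H)·P̄ = [54018/3467 55077/3467; 55077/3467 118827/6934]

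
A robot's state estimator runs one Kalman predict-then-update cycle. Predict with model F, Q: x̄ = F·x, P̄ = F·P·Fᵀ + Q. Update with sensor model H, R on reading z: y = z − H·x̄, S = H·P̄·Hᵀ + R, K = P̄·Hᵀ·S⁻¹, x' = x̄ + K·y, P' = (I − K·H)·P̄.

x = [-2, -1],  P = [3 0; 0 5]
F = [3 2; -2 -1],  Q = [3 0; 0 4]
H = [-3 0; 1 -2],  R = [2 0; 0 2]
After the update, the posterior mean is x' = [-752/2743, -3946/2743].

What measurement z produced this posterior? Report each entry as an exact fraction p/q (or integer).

z = [1, 3]

x̄ = F·x = [-8, 5]
P̄ = F·P·Fᵀ + Q = [50 -28; -28 21]
S = H·P̄·Hᵀ + R = [452 -318; -318 248]
K = P̄·Hᵀ·S⁻¹ = [-873/2743 53/2743; -357/2743 -1232/2743]
x' − x̄ = [21192/2743, -17661/2743] = K·y
y = (KᵀK)⁻¹·Kᵀ·(x' − x̄) = [-23, 21]
z = y + H·x̄ = [-23, 21] + [24, -18] = [1, 3]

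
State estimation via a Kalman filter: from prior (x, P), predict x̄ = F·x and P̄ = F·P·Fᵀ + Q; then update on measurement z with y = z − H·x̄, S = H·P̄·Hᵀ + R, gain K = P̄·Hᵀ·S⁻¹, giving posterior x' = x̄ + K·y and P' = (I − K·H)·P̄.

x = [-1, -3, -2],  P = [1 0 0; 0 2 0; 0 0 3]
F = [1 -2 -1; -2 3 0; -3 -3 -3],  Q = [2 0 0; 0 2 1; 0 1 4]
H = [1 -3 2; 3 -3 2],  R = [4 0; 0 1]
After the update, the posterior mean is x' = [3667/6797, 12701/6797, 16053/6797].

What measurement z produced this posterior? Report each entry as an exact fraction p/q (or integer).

z = [-2, 1]

x̄ = F·x = [7, -7, 18]
P̄ = F·P·Fᵀ + Q = [14 -14 18; -14 24 -11; 18 -11 58]
S = H·P̄·Hᵀ + R = [754 934; 934 1175]
K = P̄·Hᵀ·S⁻¹ = [-1990/6797 2276/6797; 62/6797 -836/6797; 6623/13594 -1458/6797]
x' − x̄ = [-43912/6797, 60280/6797, -106293/6797] = K·y
y = (KᵀK)⁻¹·Kᵀ·(x' − x̄) = [-66, -77]
z = y + H·x̄ = [-66, -77] + [64, 78] = [-2, 1]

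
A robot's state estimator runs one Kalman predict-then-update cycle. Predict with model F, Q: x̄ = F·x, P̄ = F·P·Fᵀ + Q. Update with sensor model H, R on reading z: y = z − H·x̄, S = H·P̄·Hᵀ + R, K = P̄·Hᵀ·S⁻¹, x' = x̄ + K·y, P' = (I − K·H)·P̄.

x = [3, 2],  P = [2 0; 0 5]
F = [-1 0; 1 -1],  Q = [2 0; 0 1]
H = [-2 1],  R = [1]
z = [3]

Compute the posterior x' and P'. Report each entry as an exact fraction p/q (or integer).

x' = [-59/33, -5/11]
P' = [32/33 18/11; 18/11 40/11]

x̄ = F·x = [-3, 1]
P̄ = F·P·Fᵀ + Q = [4 -2; -2 8]
y = z − H·x̄ = [-4]
S = H·P̄·Hᵀ + R = [33]
K = P̄·Hᵀ·S⁻¹ = [-10/33; 4/11]
x' = x̄ + K·y = [-59/33, -5/11]
P' = (I − K·H)·P̄ = [32/33 18/11; 18/11 40/11]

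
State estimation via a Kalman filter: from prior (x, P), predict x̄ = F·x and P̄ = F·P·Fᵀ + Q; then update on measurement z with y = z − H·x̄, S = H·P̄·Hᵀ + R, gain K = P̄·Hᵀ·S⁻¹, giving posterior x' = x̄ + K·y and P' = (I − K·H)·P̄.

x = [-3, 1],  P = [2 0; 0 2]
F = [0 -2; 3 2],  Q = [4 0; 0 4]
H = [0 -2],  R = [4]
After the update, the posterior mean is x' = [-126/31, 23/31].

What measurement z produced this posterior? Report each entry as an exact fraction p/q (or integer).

z = [-2]

x̄ = F·x = [-2, -7]
P̄ = F·P·Fᵀ + Q = [12 -8; -8 30]
S = H·P̄·Hᵀ + R = [124]
K = P̄·Hᵀ·S⁻¹ = [4/31; -15/31]
x' − x̄ = [-64/31, 240/31] = K·y
y = (KᵀK)⁻¹·Kᵀ·(x' − x̄) = [-16]
z = y + H·x̄ = [-16] + [14] = [-2]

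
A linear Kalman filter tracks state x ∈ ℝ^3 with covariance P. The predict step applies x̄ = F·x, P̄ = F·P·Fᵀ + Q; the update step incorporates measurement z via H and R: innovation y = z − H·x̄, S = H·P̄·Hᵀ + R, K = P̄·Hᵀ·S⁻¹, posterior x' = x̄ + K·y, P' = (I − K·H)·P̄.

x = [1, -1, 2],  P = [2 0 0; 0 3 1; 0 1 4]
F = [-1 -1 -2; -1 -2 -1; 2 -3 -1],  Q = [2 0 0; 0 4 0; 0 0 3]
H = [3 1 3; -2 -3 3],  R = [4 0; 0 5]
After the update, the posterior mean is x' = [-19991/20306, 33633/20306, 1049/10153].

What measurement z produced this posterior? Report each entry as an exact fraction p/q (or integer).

z = [-1, -3]

x̄ = F·x = [-4, -1, 3]
P̄ = F·P·Fᵀ + Q = [27 21 20; 21 26 23; 20 23 48]
S = H·P̄·Hᵀ + R = [1329 -117; -117 377]
K = P̄·Hᵀ·S⁻¹ = [1395/12496 -18933/162448; 4123/37488 -16431/162448; 3449/18744 12179/81224]
x' − x̄ = [61233/20306, 53939/20306, -29410/10153] = K·y
y = (KᵀK)⁻¹·Kᵀ·(x' − x̄) = [3, -23]
z = y + H·x̄ = [3, -23] + [-4, 20] = [-1, -3]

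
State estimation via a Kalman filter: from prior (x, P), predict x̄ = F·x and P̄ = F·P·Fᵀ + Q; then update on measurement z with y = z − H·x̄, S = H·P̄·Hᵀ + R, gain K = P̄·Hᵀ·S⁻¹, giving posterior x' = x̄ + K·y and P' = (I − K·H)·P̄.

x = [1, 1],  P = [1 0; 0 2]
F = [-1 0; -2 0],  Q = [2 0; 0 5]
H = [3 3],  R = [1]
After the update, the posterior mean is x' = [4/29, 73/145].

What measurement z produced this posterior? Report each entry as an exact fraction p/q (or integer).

z = [2]

x̄ = F·x = [-1, -2]
P̄ = F·P·Fᵀ + Q = [3 2; 2 9]
S = H·P̄·Hᵀ + R = [145]
K = P̄·Hᵀ·S⁻¹ = [3/29; 33/145]
x' − x̄ = [33/29, 363/145] = K·y
y = (KᵀK)⁻¹·Kᵀ·(x' − x̄) = [11]
z = y + H·x̄ = [11] + [-9] = [2]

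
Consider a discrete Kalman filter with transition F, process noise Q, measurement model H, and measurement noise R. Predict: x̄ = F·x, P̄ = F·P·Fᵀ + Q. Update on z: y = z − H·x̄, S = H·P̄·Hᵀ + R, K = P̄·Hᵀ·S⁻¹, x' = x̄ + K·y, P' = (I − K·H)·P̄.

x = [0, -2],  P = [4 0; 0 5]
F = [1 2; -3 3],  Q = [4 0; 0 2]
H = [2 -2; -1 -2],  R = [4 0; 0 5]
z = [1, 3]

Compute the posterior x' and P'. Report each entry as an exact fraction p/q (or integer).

x' = [-14491/18812, -45985/37624]
P' = [4535/4703 3045/9406; 3045/9406 12415/18812]

x̄ = F·x = [-4, -6]
P̄ = F·P·Fᵀ + Q = [28 18; 18 83]
y = z − H·x̄ = [-3, -13]
S = H·P̄·Hᵀ + R = [304 240; 240 437]
K = P̄·Hᵀ·S⁻¹ = [6025/18812 -1516/4703; -6325/37624 -1546/4703]
x' = x̄ + K·y = [-14491/18812, -45985/37624]
P' = (I − K·H)·P̄ = [4535/4703 3045/9406; 3045/9406 12415/18812]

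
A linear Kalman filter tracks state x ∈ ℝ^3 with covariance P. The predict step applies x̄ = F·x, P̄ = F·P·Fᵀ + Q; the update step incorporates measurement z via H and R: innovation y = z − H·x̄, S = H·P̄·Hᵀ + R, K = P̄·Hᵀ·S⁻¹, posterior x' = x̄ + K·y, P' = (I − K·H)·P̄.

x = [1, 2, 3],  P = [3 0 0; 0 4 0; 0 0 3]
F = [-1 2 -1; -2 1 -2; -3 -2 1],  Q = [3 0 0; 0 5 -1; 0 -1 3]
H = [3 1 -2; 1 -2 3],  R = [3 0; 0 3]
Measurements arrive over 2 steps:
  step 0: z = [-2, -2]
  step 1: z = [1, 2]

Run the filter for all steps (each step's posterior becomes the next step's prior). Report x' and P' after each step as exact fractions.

step 0: x' = [-155550/102769, -725108/102769, -496962/102769], P' = [53375/102769 208510/102769 140300/102769; 208510/102769 2030879/102769 1296829/102769; 140300/102769 1296829/102769 853271/102769]
step 1: x' = [2615627845/2953035081, 18327845977/5906070162, 7232131546/2953035081], P' = [1025126186/2953035081 1742667529/2953035081 1278257885/2953035081; 1742667529/2953035081 49107331585/5906070162 15394377745/2953035081; 1278257885/2953035081 15394377745/2953035081 10358009444/2953035081]

step 0: x̄ = F·x = [0, -6, -4]
step 0: P̄ = F·P·Fᵀ + Q = [25 20 -10; 20 33 3; -10 3 49]
step 0: y = z − H·x̄ = [-4, -2]
step 0: S = H·P̄·Hᵀ + R = [685 -434; -434 425]
step 0: K = P̄·Hᵀ·S⁻¹ = [29345/102769 19085/102769; 20917/102769 12413/102769; 3729/102769 35485/102769]
step 0: x' = x̄ + K·y = [-155550/102769, -725108/102769, -496962/102769]
step 0: P' = (I − K·H)·P̄ = [53375/102769 208510/102769 140300/102769; 208510/102769 2030879/102769 1296829/102769; 140300/102769 1296829/102769 853271/102769]
step 1: x̄ = F·x = [-797704/102769, 579916/102769, 1419904/102769]
step 1: P̄ = F·P·Fᵀ + Q = [3597713/102769 -1090445/102769 -4182786/102769; -1090445/102769 1272352/102769 1703036/102769; -4182786/102769 1703036/102769 6238473/102769]
step 1: y = z − H·x̄ = [4755773/102769, -2096638/102769]
step 1: S = H·P̄·Hᵀ + R = [95752586/102769 -41088428/102769; -41088428/102769 23970317/102769]
step 1: K = P̄·Hᵀ·S⁻¹ = [753843439/2953035081 458188261/2953035081; -671391407/5906070162 -393843607/2953035081; -495622496/2953035081 521176909/2953035081]
step 1: x' = x̄ + K·y = [2615627845/2953035081, 18327845977/5906070162, 7232131546/2953035081]
step 1: P' = (I − K·H)·P̄ = [1025126186/2953035081 1742667529/2953035081 1278257885/2953035081; 1742667529/2953035081 49107331585/5906070162 15394377745/2953035081; 1278257885/2953035081 15394377745/2953035081 10358009444/2953035081]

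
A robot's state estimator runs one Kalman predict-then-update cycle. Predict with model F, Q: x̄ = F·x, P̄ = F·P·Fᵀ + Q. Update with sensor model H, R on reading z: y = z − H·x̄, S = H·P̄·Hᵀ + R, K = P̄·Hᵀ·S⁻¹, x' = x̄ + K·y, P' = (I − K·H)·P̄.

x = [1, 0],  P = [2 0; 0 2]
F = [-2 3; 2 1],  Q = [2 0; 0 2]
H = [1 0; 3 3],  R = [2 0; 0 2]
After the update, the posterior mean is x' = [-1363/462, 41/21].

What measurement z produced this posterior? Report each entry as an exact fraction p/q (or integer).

z = [-3, -3]

x̄ = F·x = [-2, 2]
P̄ = F·P·Fᵀ + Q = [28 -2; -2 12]
S = H·P̄·Hᵀ + R = [30 78; 78 326]
K = P̄·Hᵀ·S⁻¹ = [761/924 13/308; -17/21 2/7]
x' − x̄ = [-439/462, -1/21] = K·y
y = (KᵀK)⁻¹·Kᵀ·(x' − x̄) = [-1, -3]
z = y + H·x̄ = [-1, -3] + [-2, 0] = [-3, -3]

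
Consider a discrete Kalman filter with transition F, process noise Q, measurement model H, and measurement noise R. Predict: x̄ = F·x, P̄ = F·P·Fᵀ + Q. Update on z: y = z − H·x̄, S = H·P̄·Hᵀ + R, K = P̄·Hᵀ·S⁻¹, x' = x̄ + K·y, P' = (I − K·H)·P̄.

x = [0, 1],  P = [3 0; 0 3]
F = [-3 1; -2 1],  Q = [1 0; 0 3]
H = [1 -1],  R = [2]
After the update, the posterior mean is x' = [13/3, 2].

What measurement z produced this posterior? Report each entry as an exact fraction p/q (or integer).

z = [3]

x̄ = F·x = [1, 1]
P̄ = F·P·Fᵀ + Q = [31 21; 21 18]
S = H·P̄·Hᵀ + R = [9]
K = P̄·Hᵀ·S⁻¹ = [10/9; 1/3]
x' − x̄ = [10/3, 1] = K·y
y = (KᵀK)⁻¹·Kᵀ·(x' − x̄) = [3]
z = y + H·x̄ = [3] + [0] = [3]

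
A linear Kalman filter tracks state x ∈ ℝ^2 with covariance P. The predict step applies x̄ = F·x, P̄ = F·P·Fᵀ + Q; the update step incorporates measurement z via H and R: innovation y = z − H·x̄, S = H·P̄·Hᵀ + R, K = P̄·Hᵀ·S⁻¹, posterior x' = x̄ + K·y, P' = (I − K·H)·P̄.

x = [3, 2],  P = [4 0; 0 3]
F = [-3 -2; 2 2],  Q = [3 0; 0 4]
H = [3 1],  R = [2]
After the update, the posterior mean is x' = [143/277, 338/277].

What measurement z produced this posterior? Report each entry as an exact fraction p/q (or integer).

z = [3]

x̄ = F·x = [-13, 10]
P̄ = F·P·Fᵀ + Q = [51 -36; -36 32]
S = H·P̄·Hᵀ + R = [277]
K = P̄·Hᵀ·S⁻¹ = [117/277; -76/277]
x' − x̄ = [3744/277, -2432/277] = K·y
y = (KᵀK)⁻¹·Kᵀ·(x' − x̄) = [32]
z = y + H·x̄ = [32] + [-29] = [3]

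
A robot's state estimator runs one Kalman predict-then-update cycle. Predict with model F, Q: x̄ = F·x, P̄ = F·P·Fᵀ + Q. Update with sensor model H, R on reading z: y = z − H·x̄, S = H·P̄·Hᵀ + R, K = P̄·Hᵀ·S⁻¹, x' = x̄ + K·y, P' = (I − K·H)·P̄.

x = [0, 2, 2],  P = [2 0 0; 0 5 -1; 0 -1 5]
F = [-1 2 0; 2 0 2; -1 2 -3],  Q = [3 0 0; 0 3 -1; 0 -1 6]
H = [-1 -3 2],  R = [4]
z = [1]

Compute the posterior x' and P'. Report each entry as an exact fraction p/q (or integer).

x̄ = F·x = [4, 4, -2]
P̄ = F·P·Fᵀ + Q = [25 -8 28; -8 31 -39; 28 -39 85]
y = z − H·x̄ = [21]
S = H·P̄·Hᵀ + R = [956]
K = P̄·Hᵀ·S⁻¹ = [55/956; -163/956; 259/956]
x' = x̄ + K·y = [4979/956, 401/956, 3527/956]
P' = (I − K·H)·P̄ = [20875/956 1317/956 12523/956; 1317/956 3067/956 4933/956; 12523/956 4933/956 14179/956]

x' = [4979/956, 401/956, 3527/956]
P' = [20875/956 1317/956 12523/956; 1317/956 3067/956 4933/956; 12523/956 4933/956 14179/956]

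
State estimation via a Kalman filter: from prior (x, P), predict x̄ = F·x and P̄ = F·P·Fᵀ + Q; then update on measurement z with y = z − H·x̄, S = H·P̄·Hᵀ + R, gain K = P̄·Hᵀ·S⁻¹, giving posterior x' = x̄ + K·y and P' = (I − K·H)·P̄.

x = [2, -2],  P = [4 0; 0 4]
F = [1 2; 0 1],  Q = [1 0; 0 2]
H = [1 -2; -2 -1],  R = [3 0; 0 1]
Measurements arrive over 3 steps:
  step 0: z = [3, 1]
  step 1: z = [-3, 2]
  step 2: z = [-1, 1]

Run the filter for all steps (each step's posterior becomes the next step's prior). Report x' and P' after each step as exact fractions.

step 0: x' = [43/276, -652/483], P' = [71/276 -8/69; -8/69 206/483]
step 1: x' = [-519004/379481, 186544/379481], P' = [89163/379481 -38400/379481; -38400/379481 152748/379481]
step 2: x' = [-43344184/72616249, 17142786/72616249], P' = [17035876/72616249 -7346008/72616249; -7346008/72616249 29213842/72616249]

step 0: x̄ = F·x = [-2, -2]
step 0: P̄ = F·P·Fᵀ + Q = [21 8; 8 6]
step 0: y = z − H·x̄ = [1, -5]
step 0: S = H·P̄·Hᵀ + R = [16 -6; -6 123]
step 0: K = P̄·Hᵀ·S⁻¹ = [15/92 -55/138; -52/161 -94/483]
step 0: x' = x̄ + K·y = [43/276, -652/483]
step 0: P' = (I − K·H)·P̄ = [71/276 -8/69; -8/69 206/483]
step 1: x̄ = F·x = [-4915/1932, -652/483]
step 1: P̄ = F·P·Fᵀ + Q = [4829/1932 356/483; 356/483 1172/483]
step 1: y = z − H·x̄ = [-871/276, -1429/322]
step 1: S = H·P̄·Hᵀ + R = [3383/276 95/46; 95/46 2636/161]
step 1: K = P̄·Hᵀ·S⁻¹ = [55321/379481 -139926/379481; -114632/379481 -75948/379481]
step 1: x' = x̄ + K·y = [-519004/379481, 186544/379481]
step 1: P' = (I − K·H)·P̄ = [89163/379481 -38400/379481; -38400/379481 152748/379481]
step 2: x̄ = F·x = [-145916/379481, 186544/379481]
step 2: P̄ = F·P·Fᵀ + Q = [926036/379481 267096/379481; 267096/379481 911710/379481]
step 2: y = z − H·x̄ = [139523/379481, 274193/379481]
step 2: S = H·P̄·Hᵀ + R = [4642935/379481 772636/379481; 772636/379481 6063719/379481]
step 2: K = P̄·Hᵀ·S⁻¹ = [10575964/72616249 -26725744/72616249; -21924564/72616249 -14521826/72616249]
step 2: x' = x̄ + K·y = [-43344184/72616249, 17142786/72616249]
step 2: P' = (I − K·H)·P̄ = [17035876/72616249 -7346008/72616249; -7346008/72616249 29213842/72616249]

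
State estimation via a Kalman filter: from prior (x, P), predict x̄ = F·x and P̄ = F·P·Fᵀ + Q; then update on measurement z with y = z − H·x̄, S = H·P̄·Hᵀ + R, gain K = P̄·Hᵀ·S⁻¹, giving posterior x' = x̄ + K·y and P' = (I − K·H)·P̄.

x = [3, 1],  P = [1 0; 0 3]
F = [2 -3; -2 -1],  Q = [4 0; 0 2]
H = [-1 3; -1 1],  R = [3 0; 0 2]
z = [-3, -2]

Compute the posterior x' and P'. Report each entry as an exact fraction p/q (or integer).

x' = [17/24, -19/18]
P' = [35/8 11/6; 11/6 47/45]

x̄ = F·x = [3, -7]
P̄ = F·P·Fᵀ + Q = [35 5; 5 9]
y = z − H·x̄ = [21, 8]
S = H·P̄·Hᵀ + R = [89 42; 42 36]
K = P̄·Hᵀ·S⁻¹ = [3/8 -61/48; 13/30 -71/180]
x' = x̄ + K·y = [17/24, -19/18]
P' = (I − K·H)·P̄ = [35/8 11/6; 11/6 47/45]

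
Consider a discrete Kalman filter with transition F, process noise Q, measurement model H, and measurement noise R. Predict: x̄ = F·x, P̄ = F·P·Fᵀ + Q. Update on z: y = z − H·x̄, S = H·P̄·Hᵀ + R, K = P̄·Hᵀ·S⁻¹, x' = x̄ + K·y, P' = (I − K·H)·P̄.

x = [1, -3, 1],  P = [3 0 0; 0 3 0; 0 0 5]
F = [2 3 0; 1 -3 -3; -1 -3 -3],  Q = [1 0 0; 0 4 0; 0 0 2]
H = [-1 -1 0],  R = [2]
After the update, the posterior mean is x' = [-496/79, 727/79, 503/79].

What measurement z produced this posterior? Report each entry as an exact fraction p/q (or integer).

x̄ = F·x = [-7, 7, 5]
P̄ = F·P·Fᵀ + Q = [40 -21 -33; -21 79 69; -33 69 77]
S = H·P̄·Hᵀ + R = [79]
K = P̄·Hᵀ·S⁻¹ = [-19/79; -58/79; -36/79]
x' − x̄ = [57/79, 174/79, 108/79] = K·y
y = (KᵀK)⁻¹·Kᵀ·(x' − x̄) = [-3]
z = y + H·x̄ = [-3] + [0] = [-3]

z = [-3]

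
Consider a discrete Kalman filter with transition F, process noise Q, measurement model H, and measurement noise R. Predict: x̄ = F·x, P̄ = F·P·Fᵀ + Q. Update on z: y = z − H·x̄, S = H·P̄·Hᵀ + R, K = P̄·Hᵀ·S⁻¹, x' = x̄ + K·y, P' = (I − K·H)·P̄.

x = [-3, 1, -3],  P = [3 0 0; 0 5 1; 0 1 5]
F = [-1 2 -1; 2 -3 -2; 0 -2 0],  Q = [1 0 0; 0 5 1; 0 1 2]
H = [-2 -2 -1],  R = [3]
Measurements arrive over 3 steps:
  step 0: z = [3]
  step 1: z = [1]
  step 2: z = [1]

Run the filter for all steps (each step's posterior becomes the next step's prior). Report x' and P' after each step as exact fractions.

step 0: x' = [3066/353, -2918/353, -1322/353], P' = [8341/353 -5813/353 -5122/353; -5813/353 4621/353 2891/353; -5122/353 2891/353 4630/353]
step 1: x' = [-5229688/640333, 3214963/640333, 3467384/640333], P' = [22668420/640333 -16505078/640333 -12672536/640333; -16505078/640333 12808205/640333 8554023/640333; -12672536/640333 8554023/640333 8525998/640333]
step 2: x' = [-3030043704/1602487093, 916345342/1602487093, 2494460034/1602487093], P' = [36517277251/1602487093 -27089534633/1602487093 -19895071570/1602487093; -27089534633/1602487093 22060312797/1602487093 13088335807/1602487093; -19895071570/1602487093 13088335807/1602487093 14434558206/1602487093]

step 0: x̄ = F·x = [8, -3, -2]
step 0: P̄ = F·P·Fᵀ + Q = [25 -27 -18; -27 94 35; -18 35 22]
step 0: y = z − H·x̄ = [11]
step 0: S = H·P̄·Hᵀ + R = [353]
step 0: K = P̄·Hᵀ·S⁻¹ = [22/353; -169/353; -56/353]
step 0: x' = x̄ + K·y = [3066/353, -2918/353, -1322/353]
step 0: P' = (I − K·H)·P̄ = [8341/353 -5813/353 -5122/353; -5813/353 4621/353 2891/353; -5122/353 2891/353 4630/353]
step 1: x̄ = F·x = [-7580/353, 17530/353, 5836/353]
step 1: P̄ = F·P·Fᵀ + Q = [33252/353 -78730/353 -24328/353; -78730/353 240662/353 62895/353; -24328/353 62895/353 19190/353]
step 1: y = z − H·x̄ = [26089/353]
step 1: S = H·P̄·Hᵀ + R = [640333/353]
step 1: K = P̄·Hᵀ·S⁻¹ = [115284/640333; -386759/640333; -96324/640333]
step 1: x' = x̄ + K·y = [-5229688/640333, 3214963/640333, 3467384/640333]
step 1: P' = (I − K·H)·P̄ = [22668420/640333 -16505078/640333 -12672536/640333; -16505078/640333 12808205/640333 8554023/640333; -12672536/640333 8554023/640333 8525998/640333]
step 2: x̄ = F·x = [8192230/640333, -27039033/640333, -6429926/640333]
step 2: P̄ = F·P·Fᵀ + Q = [89526719/640333 -229223643/640333 -67134930/640333; -229223643/640333 645342682/640333 177725967/640333; -67134930/640333 177725967/640333 52513486/640333]
step 2: y = z − H·x̄ = [-43483199/640333]
step 2: S = H·P̄·Hᵀ + R = [1602487093/640333]
step 2: K = P̄·Hᵀ·S⁻¹ = [346528778/1602487093; -1009964045/1602487093; -273695560/1602487093]
step 2: x' = x̄ + K·y = [-3030043704/1602487093, 916345342/1602487093, 2494460034/1602487093]
step 2: P' = (I − K·H)·P̄ = [36517277251/1602487093 -27089534633/1602487093 -19895071570/1602487093; -27089534633/1602487093 22060312797/1602487093 13088335807/1602487093; -19895071570/1602487093 13088335807/1602487093 14434558206/1602487093]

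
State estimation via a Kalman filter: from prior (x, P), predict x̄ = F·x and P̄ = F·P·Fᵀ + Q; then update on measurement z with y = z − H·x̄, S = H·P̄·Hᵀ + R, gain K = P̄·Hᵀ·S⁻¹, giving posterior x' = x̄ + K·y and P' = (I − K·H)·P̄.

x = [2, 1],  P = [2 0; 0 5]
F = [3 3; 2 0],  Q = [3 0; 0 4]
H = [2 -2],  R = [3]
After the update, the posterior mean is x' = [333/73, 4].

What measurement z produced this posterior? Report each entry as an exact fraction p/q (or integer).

z = [1]

x̄ = F·x = [9, 4]
P̄ = F·P·Fᵀ + Q = [66 12; 12 12]
S = H·P̄·Hᵀ + R = [219]
K = P̄·Hᵀ·S⁻¹ = [36/73; 0]
x' − x̄ = [-324/73, 0] = K·y
y = (KᵀK)⁻¹·Kᵀ·(x' − x̄) = [-9]
z = y + H·x̄ = [-9] + [10] = [1]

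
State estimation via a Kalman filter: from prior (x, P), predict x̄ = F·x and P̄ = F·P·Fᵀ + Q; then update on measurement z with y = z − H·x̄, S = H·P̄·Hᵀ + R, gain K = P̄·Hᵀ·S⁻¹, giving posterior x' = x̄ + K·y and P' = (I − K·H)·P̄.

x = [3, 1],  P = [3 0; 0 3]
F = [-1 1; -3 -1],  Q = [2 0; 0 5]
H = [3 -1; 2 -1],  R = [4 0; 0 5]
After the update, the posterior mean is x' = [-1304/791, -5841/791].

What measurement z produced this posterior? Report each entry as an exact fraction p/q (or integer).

z = [3, 3]

x̄ = F·x = [-2, -10]
P̄ = F·P·Fᵀ + Q = [8 6; 6 35]
S = H·P̄·Hᵀ + R = [75 53; 53 48]
K = P̄·Hᵀ·S⁻¹ = [334/791 -204/791; 403/791 -824/791]
x' − x̄ = [278/791, 2069/791] = K·y
y = (KᵀK)⁻¹·Kᵀ·(x' − x̄) = [-1, -3]
z = y + H·x̄ = [-1, -3] + [4, 6] = [3, 3]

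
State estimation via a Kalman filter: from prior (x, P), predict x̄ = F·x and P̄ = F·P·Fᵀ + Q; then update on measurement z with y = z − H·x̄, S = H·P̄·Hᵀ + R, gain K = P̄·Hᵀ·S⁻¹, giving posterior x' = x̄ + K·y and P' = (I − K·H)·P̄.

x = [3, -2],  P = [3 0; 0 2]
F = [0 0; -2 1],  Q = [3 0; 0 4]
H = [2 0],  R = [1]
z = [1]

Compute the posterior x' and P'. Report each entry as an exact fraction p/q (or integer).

x' = [6/13, -8]
P' = [3/13 0; 0 18]

x̄ = F·x = [0, -8]
P̄ = F·P·Fᵀ + Q = [3 0; 0 18]
y = z − H·x̄ = [1]
S = H·P̄·Hᵀ + R = [13]
K = P̄·Hᵀ·S⁻¹ = [6/13; 0]
x' = x̄ + K·y = [6/13, -8]
P' = (I − K·H)·P̄ = [3/13 0; 0 18]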